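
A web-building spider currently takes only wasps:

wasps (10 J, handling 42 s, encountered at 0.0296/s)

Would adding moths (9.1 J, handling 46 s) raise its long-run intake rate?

Yes

Intake rate on the current diet: R = (0.0296×10) / (1 + 0.0296×42) = 0.296/2.243 = 0.132 J/s.
moths: E/h = 9.1/46 = 0.1978 J/s.
Since 0.1978 > R, including moths increases the long-run rate.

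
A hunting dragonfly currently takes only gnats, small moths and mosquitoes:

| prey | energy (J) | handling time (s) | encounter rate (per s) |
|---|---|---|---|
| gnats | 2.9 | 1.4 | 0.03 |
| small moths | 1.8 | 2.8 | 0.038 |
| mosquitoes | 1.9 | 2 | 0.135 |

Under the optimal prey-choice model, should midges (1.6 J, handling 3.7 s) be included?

On gnats, small moths and mosquitoes alone, R = ΣλE/(1+Σλh) = 0.4119/1.418 = 0.2904 J/s.
Profitability of midges: 1.6/3.7 = 0.4324 J/s.
0.4324 > 0.2904, so adding midges raises the average — include it.

Yes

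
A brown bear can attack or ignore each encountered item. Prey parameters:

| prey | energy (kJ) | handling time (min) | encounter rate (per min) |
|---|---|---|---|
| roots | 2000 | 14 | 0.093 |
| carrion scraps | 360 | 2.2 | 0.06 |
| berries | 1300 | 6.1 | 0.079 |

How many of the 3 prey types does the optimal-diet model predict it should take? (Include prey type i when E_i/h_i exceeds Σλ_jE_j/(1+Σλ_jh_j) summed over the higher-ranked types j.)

3

Rank by E/h (kJ/min): berries 213, carrion scraps 164, roots 143. Include each in turn until the next type's E/h falls below the running intake rate.
Rate on top 1: 69.3. carrion scraps: 164 > 69.3 → include.
Rate on top 2: 77.02. roots: 143 > 77.02 → include.
Optimal diet: berries, carrion scraps, roots — 3 of 3 types.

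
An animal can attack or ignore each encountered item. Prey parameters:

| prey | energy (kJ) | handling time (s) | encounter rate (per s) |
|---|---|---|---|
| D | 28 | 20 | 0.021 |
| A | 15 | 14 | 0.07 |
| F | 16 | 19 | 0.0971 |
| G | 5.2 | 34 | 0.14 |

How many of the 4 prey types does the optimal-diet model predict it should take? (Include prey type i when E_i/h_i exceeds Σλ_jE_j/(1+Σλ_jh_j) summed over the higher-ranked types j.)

3

E/h in descending order: D 1.4, A 1.07, F 0.842, G 0.153 kJ/s. The optimal diet is the largest prefix of this list for which every included type satisfies E_i/h_i > R on the types above it.
Rate on top 1: 0.4141. A: 1.07 > 0.4141 → include.
Rate on top 2: 0.6825. F: 0.842 > 0.6825 → include.
Rate on top 3: 0.7519. G: 0.153 < 0.7519 → exclude; stop.
Optimal diet: D, A, F — 3 of 4 types.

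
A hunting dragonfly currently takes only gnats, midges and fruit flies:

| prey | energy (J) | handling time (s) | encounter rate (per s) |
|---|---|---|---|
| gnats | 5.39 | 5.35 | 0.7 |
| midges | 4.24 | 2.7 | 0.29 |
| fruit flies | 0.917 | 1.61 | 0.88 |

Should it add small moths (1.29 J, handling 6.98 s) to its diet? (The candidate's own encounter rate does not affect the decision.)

Current rate: (0.7×5.39 + 0.29×4.24 + 0.88×0.917)/(1 + 0.7×5.35 + 0.29×2.7 + 0.88×1.61) = 0.8365 J/s.
Profitability of small moths: 1.29/6.98 = 0.1848 J/s.
0.1848 < 0.8365, so adding small moths would lower the average — exclude it.

No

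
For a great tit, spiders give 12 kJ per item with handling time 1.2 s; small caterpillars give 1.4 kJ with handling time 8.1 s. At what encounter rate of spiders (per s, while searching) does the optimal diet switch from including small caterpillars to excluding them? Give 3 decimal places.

At the threshold, the rate on spiders alone equals the profitability of small caterpillars: λ·12/(1 + λ·1.2) = 1.4/8.1 = 0.1728.
Rearranging, λ(12 − 0.1728×1.2) = 0.1728, so λ = 0.1728/11.79 = 0.01466 per s.

0.015 per s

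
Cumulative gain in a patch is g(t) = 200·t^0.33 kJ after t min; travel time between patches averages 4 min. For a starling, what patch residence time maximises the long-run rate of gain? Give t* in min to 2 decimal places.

1.97 min

By the marginal value theorem, leave when the instantaneous gain rate g'(t) equals the habitat-wide average g(t)/(T + t).
g'(t) = 0.33·200·t^-0.67. Setting 0.33·200·t^-0.67 = 200·t^0.33/(4+t) gives 0.33(4+t) = t, so 0.67·t = 0.33×4.
t* = 0.33×4/0.67 = 1.97 min.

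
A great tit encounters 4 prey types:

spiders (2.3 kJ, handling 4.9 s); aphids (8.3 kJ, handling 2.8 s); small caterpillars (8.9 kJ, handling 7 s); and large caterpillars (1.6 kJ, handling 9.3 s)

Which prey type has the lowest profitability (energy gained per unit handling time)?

large caterpillars

In descending order of E/h:
aphids: 8.3/2.8 = 2.96 kJ/s
small caterpillars: 8.9/7 = 1.27 kJ/s
spiders: 2.3/4.9 = 0.469 kJ/s
large caterpillars: 1.6/9.3 = 0.172 kJ/s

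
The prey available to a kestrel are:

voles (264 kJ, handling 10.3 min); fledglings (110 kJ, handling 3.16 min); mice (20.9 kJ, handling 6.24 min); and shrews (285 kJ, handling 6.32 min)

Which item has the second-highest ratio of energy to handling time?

fledglings

Profitability E/h (kJ/min): voles = 264/10.3 = 25.6, fledglings = 110/3.16 = 34.8, mice = 20.9/6.24 = 3.35, shrews = 285/6.32 = 45.1.
Ranked: shrews > fledglings > voles > mice.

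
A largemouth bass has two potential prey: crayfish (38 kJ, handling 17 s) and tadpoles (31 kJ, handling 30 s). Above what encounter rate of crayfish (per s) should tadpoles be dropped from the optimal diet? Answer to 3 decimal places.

The zero-one rule: include tadpoles iff E₂/h₂ > λE₁/(1+λh₁). Equality gives the switch point.
λE₁h₂ = E₂ + λE₂h₁ ⇒ λ = E₂/(E₁h₂ − E₂h₁) = 31/(1140 − 527) = 0.05057 per s.

0.051 per s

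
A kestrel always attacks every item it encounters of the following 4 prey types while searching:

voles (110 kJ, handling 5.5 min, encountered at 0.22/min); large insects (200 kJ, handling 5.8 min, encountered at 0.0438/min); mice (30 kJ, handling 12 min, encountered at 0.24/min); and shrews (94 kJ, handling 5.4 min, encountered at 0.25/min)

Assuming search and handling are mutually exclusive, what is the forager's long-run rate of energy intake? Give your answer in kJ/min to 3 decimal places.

Energy encountered per unit search time: 0.22×110 + 0.0438×200 + 0.24×30 + 0.25×94 = 63.66 kJ/min.
Handling time per unit search time: 0.22×5.5 + 0.0438×5.8 + 0.24×12 + 0.25×5.4 = 5.694.
Rate = 63.66/(1 + 5.694) = 9.51 kJ/min.

9.510 kJ/min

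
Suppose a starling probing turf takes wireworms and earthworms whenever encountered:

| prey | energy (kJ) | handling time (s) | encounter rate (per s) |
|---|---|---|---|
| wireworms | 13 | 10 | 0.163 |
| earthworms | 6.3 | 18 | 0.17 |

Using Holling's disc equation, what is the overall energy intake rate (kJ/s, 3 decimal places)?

Energy encountered per unit search time: 0.163×13 + 0.17×6.3 = 3.19 kJ/s.
Handling time per unit search time: 0.163×10 + 0.17×18 = 4.69.
Rate = 3.19/(1 + 4.69) = 0.5606 kJ/s.

0.561 kJ/s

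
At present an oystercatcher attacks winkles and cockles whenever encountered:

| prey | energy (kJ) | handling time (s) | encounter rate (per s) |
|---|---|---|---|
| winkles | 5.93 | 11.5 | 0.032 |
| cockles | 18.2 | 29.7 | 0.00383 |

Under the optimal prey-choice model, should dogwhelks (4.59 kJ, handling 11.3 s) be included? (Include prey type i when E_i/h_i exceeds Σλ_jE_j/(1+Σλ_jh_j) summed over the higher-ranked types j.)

Yes

Intake rate on the current diet: R = (0.032×5.93 + 0.00383×18.2) / (1 + 0.032×11.5 + 0.00383×29.7) = 0.2595/1.482 = 0.1751 kJ/s.
dogwhelks: E/h = 4.59/11.3 = 0.4062 kJ/s.
Since 0.4062 > R, including dogwhelks increases the long-run rate.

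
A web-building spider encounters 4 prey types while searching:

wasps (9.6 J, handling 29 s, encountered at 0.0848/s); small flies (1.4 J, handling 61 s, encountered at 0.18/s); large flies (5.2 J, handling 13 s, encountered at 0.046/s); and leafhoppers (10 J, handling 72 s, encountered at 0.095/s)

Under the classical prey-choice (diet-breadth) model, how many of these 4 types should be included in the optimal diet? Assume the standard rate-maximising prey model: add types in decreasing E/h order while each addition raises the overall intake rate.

Rank by E/h (J/s): large flies 0.4, wasps 0.331, leafhoppers 0.139, small flies 0.023. Include each in turn until the next type's E/h falls below the running intake rate.
Rate on top 1: 0.1497. wasps: 0.331 > 0.1497 → include.
Rate on top 2: 0.2596. leafhoppers: 0.139 < 0.2596 → exclude; stop.
Optimal diet: large flies, wasps — 2 of 4 types.

2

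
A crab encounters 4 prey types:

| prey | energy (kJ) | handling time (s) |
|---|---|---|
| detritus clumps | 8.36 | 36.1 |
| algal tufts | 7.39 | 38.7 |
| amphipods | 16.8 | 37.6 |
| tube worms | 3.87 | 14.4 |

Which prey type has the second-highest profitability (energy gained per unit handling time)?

In descending order of E/h:
amphipods: 16.8/37.6 = 0.447 kJ/s
tube worms: 3.87/14.4 = 0.269 kJ/s
detritus clumps: 8.36/36.1 = 0.232 kJ/s
algal tufts: 7.39/38.7 = 0.191 kJ/s

tube worms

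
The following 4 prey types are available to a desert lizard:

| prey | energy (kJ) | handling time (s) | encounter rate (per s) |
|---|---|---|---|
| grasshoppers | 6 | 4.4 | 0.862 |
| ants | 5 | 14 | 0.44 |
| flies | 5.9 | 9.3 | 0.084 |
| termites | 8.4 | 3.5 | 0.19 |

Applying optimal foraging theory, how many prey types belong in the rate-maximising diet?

E/h in descending order: termites 2.4, grasshoppers 1.36, flies 0.634, ants 0.357 kJ/s. The optimal diet is the largest prefix of this list for which every included type satisfies E_i/h_i > R on the types above it.
Rate on top 1: 0.9586. grasshoppers: 1.36 > 0.9586 → include.
Rate on top 2: 1.24. flies: 0.634 < 1.24 → exclude; stop.
Optimal diet: termites, grasshoppers — 2 of 4 types.

2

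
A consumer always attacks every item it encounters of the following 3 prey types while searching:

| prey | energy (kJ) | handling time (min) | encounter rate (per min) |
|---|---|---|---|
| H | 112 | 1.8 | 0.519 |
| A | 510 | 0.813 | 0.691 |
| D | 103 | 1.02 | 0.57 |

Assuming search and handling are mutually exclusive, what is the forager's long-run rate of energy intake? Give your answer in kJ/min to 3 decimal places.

152.483 kJ/min

Energy encountered per unit search time: 0.519×112 + 0.691×510 + 0.57×103 = 469.2 kJ/min.
Handling time per unit search time: 0.519×1.8 + 0.691×0.813 + 0.57×1.02 = 2.077.
Rate = 469.2/(1 + 2.077) = 152.5 kJ/min.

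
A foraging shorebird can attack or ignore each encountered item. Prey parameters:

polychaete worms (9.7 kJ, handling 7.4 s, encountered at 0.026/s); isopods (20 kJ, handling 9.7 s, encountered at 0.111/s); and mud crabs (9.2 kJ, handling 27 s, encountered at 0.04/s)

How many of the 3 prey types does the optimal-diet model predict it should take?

E/h in descending order: isopods 2.06, polychaete worms 1.31, mud crabs 0.341 kJ/s. The optimal diet is the largest prefix of this list for which every included type satisfies E_i/h_i > R on the types above it.
Rate on top 1: 1.069. polychaete worms: 1.31 > 1.069 → include.
Rate on top 2: 1.09. mud crabs: 0.341 < 1.09 → exclude; stop.
Optimal diet: isopods, polychaete worms — 2 of 3 types.

2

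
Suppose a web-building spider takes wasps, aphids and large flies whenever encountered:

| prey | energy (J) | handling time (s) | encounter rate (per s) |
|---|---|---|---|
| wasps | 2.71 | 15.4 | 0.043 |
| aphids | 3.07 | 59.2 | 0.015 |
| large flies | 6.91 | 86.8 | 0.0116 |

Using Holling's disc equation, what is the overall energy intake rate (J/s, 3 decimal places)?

R = Σλ_iE_i / (1 + Σλ_ih_i)
Numerator: 0.043×2.71 + 0.015×3.07 + 0.0116×6.91 = 0.2427
Denominator: 1 + 0.043×15.4 + 0.015×59.2 + 0.0116×86.8 = 3.557
R = 0.2427/3.557 = 0.06824 J/s

0.068 J/s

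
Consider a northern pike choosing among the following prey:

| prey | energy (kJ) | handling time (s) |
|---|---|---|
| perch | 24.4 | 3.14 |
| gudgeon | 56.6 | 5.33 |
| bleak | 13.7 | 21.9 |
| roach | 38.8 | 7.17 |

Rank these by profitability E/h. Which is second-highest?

In descending order of E/h:
gudgeon: 56.6/5.33 = 10.6 kJ/s
perch: 24.4/3.14 = 7.77 kJ/s
roach: 38.8/7.17 = 5.41 kJ/s
bleak: 13.7/21.9 = 0.626 kJ/s

perch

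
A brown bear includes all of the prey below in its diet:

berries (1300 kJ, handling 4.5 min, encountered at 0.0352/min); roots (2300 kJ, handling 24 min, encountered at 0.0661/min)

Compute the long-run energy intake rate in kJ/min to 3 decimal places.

R = (0.0352×1300 + 0.0661×2300) / (1 + 0.0352×4.5 + 0.0661×24) = 197.8/2.745 = 72.06 kJ/min.

72.060 kJ/min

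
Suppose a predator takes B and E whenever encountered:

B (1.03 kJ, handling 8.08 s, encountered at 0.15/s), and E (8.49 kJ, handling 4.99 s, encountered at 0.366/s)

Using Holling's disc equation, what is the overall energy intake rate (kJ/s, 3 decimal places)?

0.808 kJ/s

R = Σλ_iE_i / (1 + Σλ_ih_i)
Numerator: 0.15×1.03 + 0.366×8.49 = 3.262
Denominator: 1 + 0.15×8.08 + 0.366×4.99 = 4.038
R = 3.262/4.038 = 0.8077 kJ/s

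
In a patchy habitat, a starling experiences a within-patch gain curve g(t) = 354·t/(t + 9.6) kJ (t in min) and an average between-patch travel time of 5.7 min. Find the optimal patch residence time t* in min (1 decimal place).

Maximise g(t)/(T+t): set derivative to zero → g'(t)(T+t) = g(t).
g'(t) = 354·9.6/(t + 9.6)². Setting 354·9.6/(t+9.6)² = 354t/[(t+9.6)(5.7+t)] gives 9.6(5.7+t) = t(t+9.6), so t² = 9.6×5.7 = 54.72.
t* = √54.72 = 7.397 min.

7.4 min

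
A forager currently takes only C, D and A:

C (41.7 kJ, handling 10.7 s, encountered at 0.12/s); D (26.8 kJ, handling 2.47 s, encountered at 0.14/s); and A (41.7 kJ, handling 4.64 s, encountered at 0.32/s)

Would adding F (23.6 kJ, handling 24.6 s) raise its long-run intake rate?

Intake rate on the current diet: R = (0.12×41.7 + 0.14×26.8 + 0.32×41.7) / (1 + 0.12×10.7 + 0.14×2.47 + 0.32×4.64) = 22.1/4.115 = 5.371 kJ/s.
Profitability of F: 23.6/24.6 = 0.9593 kJ/s.
0.9593 < 5.371, so adding F would lower the average — exclude it.

No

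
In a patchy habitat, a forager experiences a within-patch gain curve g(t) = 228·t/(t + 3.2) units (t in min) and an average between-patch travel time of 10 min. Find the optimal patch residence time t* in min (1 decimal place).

5.7 min

Optimal t* satisfies g'(t*) = g(t*)/(T + t*).
g'(t) = 228·3.2/(t + 3.2)². Setting 228·3.2/(t+3.2)² = 228t/[(t+3.2)(10+t)] gives 3.2(10+t) = t(t+3.2), so t² = 3.2×10 = 32.
t* = √32 = 5.657 min.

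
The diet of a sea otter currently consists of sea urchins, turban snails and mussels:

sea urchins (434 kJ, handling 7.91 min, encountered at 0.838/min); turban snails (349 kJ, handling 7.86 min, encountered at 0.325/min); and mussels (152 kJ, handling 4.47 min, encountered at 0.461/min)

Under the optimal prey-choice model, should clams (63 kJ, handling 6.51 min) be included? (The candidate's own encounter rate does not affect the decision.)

No

Current rate: (0.838×434 + 0.325×349 + 0.461×152)/(1 + 0.838×7.91 + 0.325×7.86 + 0.461×4.47) = 44.69 kJ/min.
clams: E/h = 63/6.51 = 9.677 kJ/min.
9.677 < 44.69, so adding clams would lower the average — exclude it.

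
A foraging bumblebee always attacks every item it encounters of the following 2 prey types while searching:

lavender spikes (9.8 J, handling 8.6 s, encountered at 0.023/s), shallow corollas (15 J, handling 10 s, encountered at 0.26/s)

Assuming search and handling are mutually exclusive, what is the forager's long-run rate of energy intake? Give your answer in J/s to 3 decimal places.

R = Σλ_iE_i / (1 + Σλ_ih_i)
Numerator: 0.023×9.8 + 0.26×15 = 4.125
Denominator: 1 + 0.023×8.6 + 0.26×10 = 3.798
R = 4.125/3.798 = 1.086 J/s

1.086 J/s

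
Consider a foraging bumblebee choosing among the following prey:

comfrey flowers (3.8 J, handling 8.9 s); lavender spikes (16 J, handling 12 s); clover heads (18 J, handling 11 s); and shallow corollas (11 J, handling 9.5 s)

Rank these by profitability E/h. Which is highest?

In descending order of E/h:
clover heads: 18/11 = 1.64 J/s
lavender spikes: 16/12 = 1.33 J/s
shallow corollas: 11/9.5 = 1.16 J/s
comfrey flowers: 3.8/8.9 = 0.427 J/s

clover heads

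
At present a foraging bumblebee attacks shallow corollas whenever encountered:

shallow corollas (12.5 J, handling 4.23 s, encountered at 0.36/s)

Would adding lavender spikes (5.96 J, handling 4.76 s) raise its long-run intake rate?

No

On shallow corollas alone, R = ΣλE/(1+Σλh) = 4.5/2.523 = 1.784 J/s.
lavender spikes: E/h = 5.96/4.76 = 1.252 J/s.
1.252 < 1.784, so adding lavender spikes would lower the average — exclude it.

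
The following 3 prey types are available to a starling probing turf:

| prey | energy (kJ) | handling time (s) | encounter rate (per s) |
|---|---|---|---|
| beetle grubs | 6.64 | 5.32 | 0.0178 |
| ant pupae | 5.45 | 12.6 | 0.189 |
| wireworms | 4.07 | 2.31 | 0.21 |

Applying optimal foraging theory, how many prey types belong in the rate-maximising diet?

2

Rank by E/h (kJ/s): wireworms 1.76, beetle grubs 1.25, ant pupae 0.433. Include each in turn until the next type's E/h falls below the running intake rate.
Rate on top 1: 0.5755. beetle grubs: 1.25 > 0.5755 → include.
Rate on top 2: 0.6158. ant pupae: 0.433 < 0.6158 → exclude; stop.
Optimal diet: wireworms, beetle grubs — 2 of 3 types.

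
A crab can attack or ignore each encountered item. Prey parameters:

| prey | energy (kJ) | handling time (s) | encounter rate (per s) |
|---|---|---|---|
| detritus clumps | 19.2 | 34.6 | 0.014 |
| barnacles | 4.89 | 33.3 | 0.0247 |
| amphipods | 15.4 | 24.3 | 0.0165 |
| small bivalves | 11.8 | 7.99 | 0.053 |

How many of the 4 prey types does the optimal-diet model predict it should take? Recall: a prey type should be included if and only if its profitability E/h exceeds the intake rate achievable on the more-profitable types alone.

E/h in descending order: small bivalves 1.48, amphipods 0.634, detritus clumps 0.555, barnacles 0.147 kJ/s. The optimal diet is the largest prefix of this list for which every included type satisfies E_i/h_i > R on the types above it.
Rate on top 1: 0.4393. amphipods: 0.634 > 0.4393 → include.
Rate on top 2: 0.4821. detritus clumps: 0.555 > 0.4821 → include.
Rate on top 3: 0.4974. barnacles: 0.147 < 0.4974 → exclude; stop.
Optimal diet: small bivalves, amphipods, detritus clumps — 3 of 4 types.

3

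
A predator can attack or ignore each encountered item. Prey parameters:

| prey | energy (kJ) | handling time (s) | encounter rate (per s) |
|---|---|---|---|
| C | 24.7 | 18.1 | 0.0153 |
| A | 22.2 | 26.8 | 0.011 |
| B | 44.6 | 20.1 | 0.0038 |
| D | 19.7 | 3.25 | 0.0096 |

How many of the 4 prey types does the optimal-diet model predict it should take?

Rank by E/h (kJ/s): D 6.06, B 2.22, C 1.36, A 0.828. Include each in turn until the next type's E/h falls below the running intake rate.
Rate on top 1: 0.1834. B: 2.22 > 0.1834 → include.
Rate on top 2: 0.3238. C: 1.36 > 0.3238 → include.
Rate on top 3: 0.532. A: 0.828 > 0.532 → include.
Optimal diet: D, B, C, A — 4 of 4 types.

4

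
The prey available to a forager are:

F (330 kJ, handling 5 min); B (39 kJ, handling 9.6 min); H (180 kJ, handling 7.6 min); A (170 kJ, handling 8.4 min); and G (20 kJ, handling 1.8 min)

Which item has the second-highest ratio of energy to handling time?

In descending order of E/h:
F: 330/5 = 66 kJ/min
H: 180/7.6 = 23.7 kJ/min
A: 170/8.4 = 20.2 kJ/min
G: 20/1.8 = 11.1 kJ/min
B: 39/9.6 = 4.06 kJ/min

H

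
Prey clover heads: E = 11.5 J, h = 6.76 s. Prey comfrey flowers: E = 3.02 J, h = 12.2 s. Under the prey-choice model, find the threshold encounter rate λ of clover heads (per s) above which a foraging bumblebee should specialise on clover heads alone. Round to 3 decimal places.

At the threshold, the rate on clover heads alone equals the profitability of comfrey flowers: λ·11.5/(1 + λ·6.76) = 3.02/12.2 = 0.2475.
Rearranging, λ(11.5 − 0.2475×6.76) = 0.2475, so λ = 0.2475/9.827 = 0.02519 per s.

0.025 per s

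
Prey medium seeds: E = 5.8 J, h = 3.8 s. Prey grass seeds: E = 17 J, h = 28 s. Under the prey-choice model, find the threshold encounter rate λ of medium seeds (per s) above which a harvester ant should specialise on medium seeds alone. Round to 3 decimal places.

0.174 per s

The zero-one rule: include grass seeds iff E₂/h₂ > λE₁/(1+λh₁). Equality gives the switch point.
λE₁h₂ = E₂ + λE₂h₁ ⇒ λ = E₂/(E₁h₂ − E₂h₁) = 17/(162.4 − 64.6) = 0.1738 per s.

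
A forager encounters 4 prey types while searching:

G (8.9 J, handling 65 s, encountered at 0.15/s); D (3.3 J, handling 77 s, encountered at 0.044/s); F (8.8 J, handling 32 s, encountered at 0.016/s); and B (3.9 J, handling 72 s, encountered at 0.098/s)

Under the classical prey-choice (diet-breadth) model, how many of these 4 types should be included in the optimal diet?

2

Profitabilities (E/h, J/s): F 0.275, G 0.137, B 0.0542, D 0.0429. Add prey in this order while the next type's profitability exceeds the intake rate on those already taken.
Rate on top 1: 0.09312. G: 0.137 > 0.09312 → include.
Rate on top 2: 0.131. B: 0.0542 < 0.131 → exclude; stop.
Optimal diet: F, G — 2 of 4 types.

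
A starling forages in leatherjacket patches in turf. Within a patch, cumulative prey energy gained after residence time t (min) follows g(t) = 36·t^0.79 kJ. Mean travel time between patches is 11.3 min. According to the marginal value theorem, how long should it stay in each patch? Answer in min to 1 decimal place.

42.5 min

By the marginal value theorem, leave when the instantaneous gain rate g'(t) equals the habitat-wide average g(t)/(T + t).
g'(t) = 0.79·36·t^-0.21. Setting 0.79·36·t^-0.21 = 36·t^0.79/(11.3+t) gives 0.79(11.3+t) = t, so 0.21·t = 0.79×11.3.
t* = 0.79×11.3/0.21 = 42.51 min.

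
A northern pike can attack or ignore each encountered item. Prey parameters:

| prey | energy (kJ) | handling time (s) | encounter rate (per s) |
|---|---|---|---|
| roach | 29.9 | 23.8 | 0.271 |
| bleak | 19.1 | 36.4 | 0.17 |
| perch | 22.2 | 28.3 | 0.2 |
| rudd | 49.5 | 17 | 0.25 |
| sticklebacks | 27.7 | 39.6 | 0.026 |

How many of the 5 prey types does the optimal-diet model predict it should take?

1

Profitabilities (E/h, kJ/s): rudd 2.91, roach 1.26, perch 0.784, sticklebacks 0.699, bleak 0.525. Add prey in this order while the next type's profitability exceeds the intake rate on those already taken.
Rate on top 1: 2.357. roach: 1.26 < 2.357 → exclude; stop.
Optimal diet: rudd — 1 of 5 types.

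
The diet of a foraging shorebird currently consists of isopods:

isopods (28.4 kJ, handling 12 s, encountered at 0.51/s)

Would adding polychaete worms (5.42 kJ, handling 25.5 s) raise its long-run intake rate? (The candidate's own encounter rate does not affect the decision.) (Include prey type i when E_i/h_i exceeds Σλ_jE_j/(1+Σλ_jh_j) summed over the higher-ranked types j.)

Intake rate on the current diet: R = (0.51×28.4) / (1 + 0.51×12) = 14.48/7.12 = 2.034 kJ/s.
Profitability of polychaete worms: 5.42/25.5 = 0.2125 kJ/s.
Since 0.2125 < R, time spent handling polychaete worms is better spent searching.

No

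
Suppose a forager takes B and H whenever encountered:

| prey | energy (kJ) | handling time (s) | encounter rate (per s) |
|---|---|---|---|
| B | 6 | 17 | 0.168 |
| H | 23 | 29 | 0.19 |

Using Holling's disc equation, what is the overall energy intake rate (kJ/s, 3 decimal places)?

R = Σλ_iE_i / (1 + Σλ_ih_i)
Numerator: 0.168×6 + 0.19×23 = 5.378
Denominator: 1 + 0.168×17 + 0.19×29 = 9.366
R = 5.378/9.366 = 0.5742 kJ/s

0.574 kJ/s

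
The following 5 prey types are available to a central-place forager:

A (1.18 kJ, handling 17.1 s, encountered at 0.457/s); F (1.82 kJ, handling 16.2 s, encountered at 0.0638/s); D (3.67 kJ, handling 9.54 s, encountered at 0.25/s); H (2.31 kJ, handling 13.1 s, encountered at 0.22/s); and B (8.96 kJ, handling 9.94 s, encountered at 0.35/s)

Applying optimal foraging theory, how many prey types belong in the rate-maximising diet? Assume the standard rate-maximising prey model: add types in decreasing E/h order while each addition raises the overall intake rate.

1

Rank by E/h (kJ/s): B 0.901, D 0.385, H 0.176, F 0.112, A 0.069. Include each in turn until the next type's E/h falls below the running intake rate.
Rate on top 1: 0.7002. D: 0.385 < 0.7002 → exclude; stop.
Optimal diet: B — 1 of 5 types.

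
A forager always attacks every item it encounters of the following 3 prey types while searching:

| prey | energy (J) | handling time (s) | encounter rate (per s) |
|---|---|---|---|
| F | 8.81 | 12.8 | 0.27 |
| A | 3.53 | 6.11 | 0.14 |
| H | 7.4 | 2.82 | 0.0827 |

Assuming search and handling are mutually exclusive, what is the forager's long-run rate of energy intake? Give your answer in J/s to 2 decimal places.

0.63 J/s

R = Σλ_iE_i / (1 + Σλ_ih_i)
Numerator: 0.27×8.81 + 0.14×3.53 + 0.0827×7.4 = 3.485
Denominator: 1 + 0.27×12.8 + 0.14×6.11 + 0.0827×2.82 = 5.545
R = 3.485/5.545 = 0.6285 J/s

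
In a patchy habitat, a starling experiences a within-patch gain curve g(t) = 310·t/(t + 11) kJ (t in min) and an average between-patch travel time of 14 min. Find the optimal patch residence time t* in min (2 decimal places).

12.41 min

Maximise g(t)/(T+t): set derivative to zero → g'(t)(T+t) = g(t).
g'(t) = 310·11/(t + 11)². Setting 310·11/(t+11)² = 310t/[(t+11)(14+t)] gives 11(14+t) = t(t+11), so t² = 11×14 = 154.
t* = √154 = 12.41 min.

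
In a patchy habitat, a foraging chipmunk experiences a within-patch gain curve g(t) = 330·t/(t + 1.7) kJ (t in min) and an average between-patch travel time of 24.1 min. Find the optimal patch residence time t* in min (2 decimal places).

6.40 min

By the marginal value theorem, leave when the instantaneous gain rate g'(t) equals the habitat-wide average g(t)/(T + t).
g'(t) = 330·1.7/(t + 1.7)². Setting 330·1.7/(t+1.7)² = 330t/[(t+1.7)(24.1+t)] gives 1.7(24.1+t) = t(t+1.7), so t² = 1.7×24.1 = 40.97.
t* = √40.97 = 6.401 min.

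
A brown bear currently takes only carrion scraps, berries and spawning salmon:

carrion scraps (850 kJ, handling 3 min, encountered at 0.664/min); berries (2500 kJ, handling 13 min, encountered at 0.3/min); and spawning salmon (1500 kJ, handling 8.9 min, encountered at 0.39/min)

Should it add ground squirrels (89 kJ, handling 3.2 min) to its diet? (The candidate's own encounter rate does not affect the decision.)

No

On carrion scraps, berries and spawning salmon alone, R = ΣλE/(1+Σλh) = 1899/10.36 = 183.3 kJ/min.
ground squirrels: E/h = 89/3.2 = 27.81 kJ/min.
27.81 < 183.3, so adding ground squirrels would lower the average — exclude it.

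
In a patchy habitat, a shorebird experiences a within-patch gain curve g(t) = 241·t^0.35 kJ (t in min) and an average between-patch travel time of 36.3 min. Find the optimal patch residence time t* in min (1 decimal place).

19.5 min

By the marginal value theorem, leave when the instantaneous gain rate g'(t) equals the habitat-wide average g(t)/(T + t).
g'(t) = 0.35·241·t^-0.65. Setting 0.35·241·t^-0.65 = 241·t^0.35/(36.3+t) gives 0.35(36.3+t) = t, so 0.65·t = 0.35×36.3.
t* = 0.35×36.3/0.65 = 19.55 min.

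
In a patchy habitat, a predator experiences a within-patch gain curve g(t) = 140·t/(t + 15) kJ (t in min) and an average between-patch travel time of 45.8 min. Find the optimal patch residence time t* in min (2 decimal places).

Optimal t* satisfies g'(t*) = g(t*)/(T + t*).
g'(t) = 140·15/(t + 15)². Setting 140·15/(t+15)² = 140t/[(t+15)(45.8+t)] gives 15(45.8+t) = t(t+15), so t² = 15×45.8 = 687.
t* = √687 = 26.21 min.

26.21 min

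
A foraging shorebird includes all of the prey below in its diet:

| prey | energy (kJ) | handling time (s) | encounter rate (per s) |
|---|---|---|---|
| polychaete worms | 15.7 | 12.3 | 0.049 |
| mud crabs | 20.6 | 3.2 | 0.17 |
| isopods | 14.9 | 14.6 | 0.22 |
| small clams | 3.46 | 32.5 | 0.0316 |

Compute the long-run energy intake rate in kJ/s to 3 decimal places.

Energy encountered per unit search time: 0.049×15.7 + 0.17×20.6 + 0.22×14.9 + 0.0316×3.46 = 7.659 kJ/s.
Handling time per unit search time: 0.049×12.3 + 0.17×3.2 + 0.22×14.6 + 0.0316×32.5 = 5.386.
Rate = 7.659/(1 + 5.386) = 1.199 kJ/s.

1.199 kJ/s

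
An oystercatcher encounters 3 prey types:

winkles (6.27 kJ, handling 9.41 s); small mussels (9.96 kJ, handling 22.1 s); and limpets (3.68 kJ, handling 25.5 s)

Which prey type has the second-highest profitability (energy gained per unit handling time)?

In descending order of E/h:
winkles: 6.27/9.41 = 0.666 kJ/s
small mussels: 9.96/22.1 = 0.451 kJ/s
limpets: 3.68/25.5 = 0.144 kJ/s

small mussels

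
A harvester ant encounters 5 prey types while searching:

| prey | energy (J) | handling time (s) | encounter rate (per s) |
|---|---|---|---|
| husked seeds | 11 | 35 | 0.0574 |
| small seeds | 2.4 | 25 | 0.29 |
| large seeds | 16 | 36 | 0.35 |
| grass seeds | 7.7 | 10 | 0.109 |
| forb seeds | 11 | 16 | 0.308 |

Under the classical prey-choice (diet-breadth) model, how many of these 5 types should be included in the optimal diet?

2

Rank by E/h (J/s): grass seeds 0.77, forb seeds 0.688, large seeds 0.444, husked seeds 0.314, small seeds 0.096. Include each in turn until the next type's E/h falls below the running intake rate.
Rate on top 1: 0.4016. forb seeds: 0.688 > 0.4016 → include.
Rate on top 2: 0.6024. large seeds: 0.444 < 0.6024 → exclude; stop.
Optimal diet: grass seeds, forb seeds — 2 of 5 types.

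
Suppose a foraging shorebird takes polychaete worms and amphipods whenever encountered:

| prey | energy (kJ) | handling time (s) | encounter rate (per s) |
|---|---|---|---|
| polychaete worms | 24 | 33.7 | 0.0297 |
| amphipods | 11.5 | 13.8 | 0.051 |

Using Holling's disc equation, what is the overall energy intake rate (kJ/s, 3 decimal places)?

0.480 kJ/s

R = Σλ_iE_i / (1 + Σλ_ih_i)
Numerator: 0.0297×24 + 0.051×11.5 = 1.299
Denominator: 1 + 0.0297×33.7 + 0.051×13.8 = 2.705
R = 1.299/2.705 = 0.4804 kJ/s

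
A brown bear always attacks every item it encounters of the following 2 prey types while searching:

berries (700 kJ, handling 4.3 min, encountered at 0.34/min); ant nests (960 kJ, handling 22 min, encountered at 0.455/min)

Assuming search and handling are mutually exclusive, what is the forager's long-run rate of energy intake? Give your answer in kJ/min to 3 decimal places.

54.105 kJ/min

Energy encountered per unit search time: 0.34×700 + 0.455×960 = 674.8 kJ/min.
Handling time per unit search time: 0.34×4.3 + 0.455×22 = 11.47.
Rate = 674.8/(1 + 11.47) = 54.11 kJ/min.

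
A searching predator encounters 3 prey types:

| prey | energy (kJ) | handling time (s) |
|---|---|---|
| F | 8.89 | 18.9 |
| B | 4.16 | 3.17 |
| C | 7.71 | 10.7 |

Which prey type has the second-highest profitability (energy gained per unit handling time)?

C

In descending order of E/h:
B: 4.16/3.17 = 1.31 kJ/s
C: 7.71/10.7 = 0.721 kJ/s
F: 8.89/18.9 = 0.47 kJ/s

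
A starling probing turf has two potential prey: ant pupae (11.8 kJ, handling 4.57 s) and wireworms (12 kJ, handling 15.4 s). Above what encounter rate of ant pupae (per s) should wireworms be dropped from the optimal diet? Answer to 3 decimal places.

0.095 per s

Drop wireworms once their profitability E₂/h₂ falls below the rate achievable on ant pupae alone: E₂/h₂ = λE₁/(1 + λh₁).
Solve for λ: λE₁h₂ = E₂(1 + λh₁) → λ(E₁h₂ − E₂h₁) = E₂ → λ = E₂/(E₁h₂ − E₂h₁).
λ = 12/(11.8×15.4 − 12×4.57) = 12/126.9 = 0.09458 per s.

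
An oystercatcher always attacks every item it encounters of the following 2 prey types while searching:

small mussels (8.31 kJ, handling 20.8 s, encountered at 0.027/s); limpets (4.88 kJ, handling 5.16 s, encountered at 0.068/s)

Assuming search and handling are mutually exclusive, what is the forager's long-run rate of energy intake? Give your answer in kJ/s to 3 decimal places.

0.291 kJ/s

Energy encountered per unit search time: 0.027×8.31 + 0.068×4.88 = 0.5562 kJ/s.
Handling time per unit search time: 0.027×20.8 + 0.068×5.16 = 0.9125.
Rate = 0.5562/(1 + 0.9125) = 0.2908 kJ/s.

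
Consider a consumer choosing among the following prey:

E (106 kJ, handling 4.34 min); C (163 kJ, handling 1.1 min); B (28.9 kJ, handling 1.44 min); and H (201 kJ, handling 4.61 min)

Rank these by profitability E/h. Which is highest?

In descending order of E/h:
C: 163/1.1 = 148 kJ/min
H: 201/4.61 = 43.6 kJ/min
E: 106/4.34 = 24.4 kJ/min
B: 28.9/1.44 = 20.1 kJ/min

C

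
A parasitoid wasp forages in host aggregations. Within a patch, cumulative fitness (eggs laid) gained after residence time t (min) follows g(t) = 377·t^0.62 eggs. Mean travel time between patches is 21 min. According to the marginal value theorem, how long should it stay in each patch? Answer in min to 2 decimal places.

Maximise g(t)/(T+t): set derivative to zero → g'(t)(T+t) = g(t).
g'(t) = 0.62·377·t^-0.38. Setting 0.62·377·t^-0.38 = 377·t^0.62/(21+t) gives 0.62(21+t) = t, so 0.38·t = 0.62×21.
t* = 0.62×21/0.38 = 34.26 min.

34.26 min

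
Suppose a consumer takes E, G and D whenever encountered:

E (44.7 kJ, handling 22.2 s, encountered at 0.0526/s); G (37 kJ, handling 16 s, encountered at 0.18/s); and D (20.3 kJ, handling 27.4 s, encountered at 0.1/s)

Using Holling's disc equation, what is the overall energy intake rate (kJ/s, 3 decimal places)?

R = (0.0526×44.7 + 0.18×37 + 0.1×20.3) / (1 + 0.0526×22.2 + 0.18×16 + 0.1×27.4) = 11.04/7.788 = 1.418 kJ/s.

1.418 kJ/s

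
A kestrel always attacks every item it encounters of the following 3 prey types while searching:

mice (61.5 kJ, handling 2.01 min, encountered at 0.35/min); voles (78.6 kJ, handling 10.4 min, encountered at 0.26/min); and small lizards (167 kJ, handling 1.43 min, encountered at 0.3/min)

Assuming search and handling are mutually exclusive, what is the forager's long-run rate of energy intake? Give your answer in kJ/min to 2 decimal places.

Energy encountered per unit search time: 0.35×61.5 + 0.26×78.6 + 0.3×167 = 92.06 kJ/min.
Handling time per unit search time: 0.35×2.01 + 0.26×10.4 + 0.3×1.43 = 3.837.
Rate = 92.06/(1 + 3.837) = 19.03 kJ/min.

19.03 kJ/min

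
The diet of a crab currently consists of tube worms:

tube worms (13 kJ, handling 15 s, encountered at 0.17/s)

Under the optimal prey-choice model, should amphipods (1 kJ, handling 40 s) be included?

No

Current rate: (0.17×13)/(1 + 0.17×15) = 0.6225 kJ/s.
amphipods: E/h = 1/40 = 0.025 kJ/s.
Since 0.025 < R, time spent handling amphipods is better spent searching.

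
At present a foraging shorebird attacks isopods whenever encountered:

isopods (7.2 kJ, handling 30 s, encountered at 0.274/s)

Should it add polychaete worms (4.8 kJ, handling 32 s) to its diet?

No

On isopods alone, R = ΣλE/(1+Σλh) = 1.973/9.22 = 0.214 kJ/s.
polychaete worms: E/h = 4.8/32 = 0.15 kJ/s.
0.15 < 0.214, so adding polychaete worms would lower the average — exclude it.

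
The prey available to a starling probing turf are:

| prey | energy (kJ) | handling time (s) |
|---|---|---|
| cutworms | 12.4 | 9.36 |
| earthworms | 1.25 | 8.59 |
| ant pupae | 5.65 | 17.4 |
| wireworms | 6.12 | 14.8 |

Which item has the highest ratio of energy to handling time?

Profitability E/h (kJ/s): cutworms = 12.4/9.36 = 1.32, earthworms = 1.25/8.59 = 0.146, ant pupae = 5.65/17.4 = 0.325, wireworms = 6.12/14.8 = 0.414.
Ranked: cutworms > wireworms > ant pupae > earthworms.

cutworms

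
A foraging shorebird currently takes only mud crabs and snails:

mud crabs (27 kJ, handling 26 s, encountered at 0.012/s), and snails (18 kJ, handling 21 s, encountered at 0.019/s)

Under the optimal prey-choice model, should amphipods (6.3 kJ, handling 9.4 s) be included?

On mud crabs and snails alone, R = ΣλE/(1+Σλh) = 0.666/1.711 = 0.3892 kJ/s.
Profitability of amphipods: 6.3/9.4 = 0.6702 kJ/s.
0.6702 > 0.3892, so adding amphipods raises the average — include it.

Yes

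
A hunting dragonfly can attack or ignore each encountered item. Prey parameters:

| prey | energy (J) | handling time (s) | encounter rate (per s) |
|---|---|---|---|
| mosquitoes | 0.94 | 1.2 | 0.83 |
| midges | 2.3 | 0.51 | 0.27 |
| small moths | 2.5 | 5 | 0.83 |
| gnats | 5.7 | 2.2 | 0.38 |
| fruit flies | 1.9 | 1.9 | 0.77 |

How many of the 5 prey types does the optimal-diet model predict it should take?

2

E/h in descending order: midges 4.51, gnats 2.59, fruit flies 1, mosquitoes 0.783, small moths 0.5 J/s. The optimal diet is the largest prefix of this list for which every included type satisfies E_i/h_i > R on the types above it.
Rate on top 1: 0.5458. gnats: 2.59 > 0.5458 → include.
Rate on top 2: 1.412. fruit flies: 1 < 1.412 → exclude; stop.
Optimal diet: midges, gnats — 2 of 5 types.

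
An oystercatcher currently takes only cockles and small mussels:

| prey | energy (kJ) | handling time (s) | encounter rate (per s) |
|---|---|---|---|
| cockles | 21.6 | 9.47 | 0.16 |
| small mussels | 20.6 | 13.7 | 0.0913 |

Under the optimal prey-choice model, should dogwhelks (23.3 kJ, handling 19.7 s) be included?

Current rate: (0.16×21.6 + 0.0913×20.6)/(1 + 0.16×9.47 + 0.0913×13.7) = 1.417 kJ/s.
Profitability of dogwhelks: 23.3/19.7 = 1.183 kJ/s.
1.183 < 1.417, so adding dogwhelks would lower the average — exclude it.

No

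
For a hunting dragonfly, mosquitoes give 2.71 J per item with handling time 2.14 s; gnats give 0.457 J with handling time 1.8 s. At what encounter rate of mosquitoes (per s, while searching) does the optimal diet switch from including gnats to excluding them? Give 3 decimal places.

Drop gnats once their profitability E₂/h₂ falls below the rate achievable on mosquitoes alone: E₂/h₂ = λE₁/(1 + λh₁).
Solve for λ: λE₁h₂ = E₂(1 + λh₁) → λ(E₁h₂ − E₂h₁) = E₂ → λ = E₂/(E₁h₂ − E₂h₁).
λ = 0.457/(2.71×1.8 − 0.457×2.14) = 0.457/3.9 = 0.1172 per s.

0.117 per s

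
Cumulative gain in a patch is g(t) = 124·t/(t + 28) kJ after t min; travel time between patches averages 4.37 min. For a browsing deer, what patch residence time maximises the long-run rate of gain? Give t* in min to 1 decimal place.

11.1 min

Optimal t* satisfies g'(t*) = g(t*)/(T + t*).
g'(t) = 124·28/(t + 28)². Setting 124·28/(t+28)² = 124t/[(t+28)(4.37+t)] gives 28(4.37+t) = t(t+28), so t² = 28×4.37 = 122.4.
t* = √122.4 = 11.06 min.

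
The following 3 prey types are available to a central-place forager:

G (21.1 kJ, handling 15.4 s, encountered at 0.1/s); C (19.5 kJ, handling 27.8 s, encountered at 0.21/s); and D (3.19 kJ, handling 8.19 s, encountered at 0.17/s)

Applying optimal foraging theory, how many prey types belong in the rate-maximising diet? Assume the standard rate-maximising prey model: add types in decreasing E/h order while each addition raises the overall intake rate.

1

E/h in descending order: G 1.37, C 0.701, D 0.389 kJ/s. The optimal diet is the largest prefix of this list for which every included type satisfies E_i/h_i > R on the types above it.
Rate on top 1: 0.8307. C: 0.701 < 0.8307 → exclude; stop.
Optimal diet: G — 1 of 3 types.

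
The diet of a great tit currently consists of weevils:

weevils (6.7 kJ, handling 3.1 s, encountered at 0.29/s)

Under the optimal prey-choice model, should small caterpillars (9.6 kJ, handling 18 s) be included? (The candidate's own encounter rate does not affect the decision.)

No

On weevils alone, R = ΣλE/(1+Σλh) = 1.943/1.899 = 1.023 kJ/s.
small caterpillars: E/h = 9.6/18 = 0.5333 kJ/s.
0.5333 < 1.023, so adding small caterpillars would lower the average — exclude it.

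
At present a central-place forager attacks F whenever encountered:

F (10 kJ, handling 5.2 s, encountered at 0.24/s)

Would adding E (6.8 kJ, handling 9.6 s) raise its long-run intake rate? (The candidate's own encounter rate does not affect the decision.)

No

Intake rate on the current diet: R = (0.24×10) / (1 + 0.24×5.2) = 2.4/2.248 = 1.068 kJ/s.
E: E/h = 6.8/9.6 = 0.7083 kJ/s.
0.7083 < 1.068, so adding E would lower the average — exclude it.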